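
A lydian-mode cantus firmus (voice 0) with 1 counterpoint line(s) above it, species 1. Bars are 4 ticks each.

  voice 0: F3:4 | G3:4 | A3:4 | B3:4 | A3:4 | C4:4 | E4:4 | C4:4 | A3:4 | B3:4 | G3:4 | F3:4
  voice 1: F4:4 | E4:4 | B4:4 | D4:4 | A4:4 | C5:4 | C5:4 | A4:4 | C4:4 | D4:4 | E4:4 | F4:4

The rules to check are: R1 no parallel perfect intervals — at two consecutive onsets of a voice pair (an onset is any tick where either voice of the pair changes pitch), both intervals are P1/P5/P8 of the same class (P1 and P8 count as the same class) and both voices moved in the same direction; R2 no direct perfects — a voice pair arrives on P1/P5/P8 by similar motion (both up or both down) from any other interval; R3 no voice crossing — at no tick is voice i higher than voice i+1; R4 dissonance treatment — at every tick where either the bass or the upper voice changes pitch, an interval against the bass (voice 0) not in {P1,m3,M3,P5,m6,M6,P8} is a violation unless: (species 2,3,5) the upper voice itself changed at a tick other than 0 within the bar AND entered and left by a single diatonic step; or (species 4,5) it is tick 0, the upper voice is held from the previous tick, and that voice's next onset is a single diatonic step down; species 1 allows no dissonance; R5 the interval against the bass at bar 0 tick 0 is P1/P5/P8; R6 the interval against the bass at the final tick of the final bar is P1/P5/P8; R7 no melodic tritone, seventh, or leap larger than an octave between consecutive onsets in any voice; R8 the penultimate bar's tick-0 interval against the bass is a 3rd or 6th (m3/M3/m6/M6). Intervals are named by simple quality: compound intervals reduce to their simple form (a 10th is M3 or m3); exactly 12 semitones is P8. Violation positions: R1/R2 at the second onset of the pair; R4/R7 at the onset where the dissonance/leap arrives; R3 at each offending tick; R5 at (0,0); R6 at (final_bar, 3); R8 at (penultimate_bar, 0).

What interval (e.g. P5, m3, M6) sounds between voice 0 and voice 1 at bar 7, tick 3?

voice 0=C4 voice 1=A4 -> M6

M6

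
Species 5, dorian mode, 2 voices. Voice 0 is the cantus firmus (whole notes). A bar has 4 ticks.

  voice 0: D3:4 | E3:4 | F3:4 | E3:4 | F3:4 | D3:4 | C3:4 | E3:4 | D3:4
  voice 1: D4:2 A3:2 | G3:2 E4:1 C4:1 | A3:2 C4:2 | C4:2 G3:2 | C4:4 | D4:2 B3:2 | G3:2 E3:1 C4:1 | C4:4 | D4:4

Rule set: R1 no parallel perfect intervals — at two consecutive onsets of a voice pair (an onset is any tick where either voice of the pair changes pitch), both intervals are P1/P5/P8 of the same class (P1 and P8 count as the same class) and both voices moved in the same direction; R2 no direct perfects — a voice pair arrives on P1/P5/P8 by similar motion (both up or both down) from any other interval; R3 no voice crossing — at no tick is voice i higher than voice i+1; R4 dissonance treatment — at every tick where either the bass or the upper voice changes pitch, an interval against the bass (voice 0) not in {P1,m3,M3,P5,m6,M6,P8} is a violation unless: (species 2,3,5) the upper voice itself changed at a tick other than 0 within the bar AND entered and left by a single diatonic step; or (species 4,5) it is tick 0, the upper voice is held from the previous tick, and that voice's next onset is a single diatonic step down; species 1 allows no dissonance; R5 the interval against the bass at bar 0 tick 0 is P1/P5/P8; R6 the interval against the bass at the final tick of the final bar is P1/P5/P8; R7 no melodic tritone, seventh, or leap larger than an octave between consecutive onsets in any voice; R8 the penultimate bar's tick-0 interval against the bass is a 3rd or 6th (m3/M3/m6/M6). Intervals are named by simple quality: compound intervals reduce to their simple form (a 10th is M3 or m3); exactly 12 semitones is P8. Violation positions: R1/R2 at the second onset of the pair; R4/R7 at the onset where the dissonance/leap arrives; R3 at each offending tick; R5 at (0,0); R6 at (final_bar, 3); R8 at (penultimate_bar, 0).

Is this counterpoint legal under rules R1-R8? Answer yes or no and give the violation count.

bar 0: v0=D3 v1=D4 (P8)
bar 1: v0=E3 v1=G3 (m3)
bar 2: v0=F3 v1=A3 (M3)
bar 3: v0=E3 v1=C4 (m6)
bar 4: v0=F3 v1=C4 (P5)
bar 5: v0=D3 v1=D4 (P8)
bar 6: v0=C3 v1=G3 (P5)
bar 7: v0=E3 v1=C4 (m6)
bar 8: v0=D3 v1=D4 (P8)
  R2 @ bar4.0: E3/G3 m3 -> F3/C4 P5 similar
  R2 @ bar6.0: D3/B3 M6 -> C3/G3 P5 similar

No (2 violations)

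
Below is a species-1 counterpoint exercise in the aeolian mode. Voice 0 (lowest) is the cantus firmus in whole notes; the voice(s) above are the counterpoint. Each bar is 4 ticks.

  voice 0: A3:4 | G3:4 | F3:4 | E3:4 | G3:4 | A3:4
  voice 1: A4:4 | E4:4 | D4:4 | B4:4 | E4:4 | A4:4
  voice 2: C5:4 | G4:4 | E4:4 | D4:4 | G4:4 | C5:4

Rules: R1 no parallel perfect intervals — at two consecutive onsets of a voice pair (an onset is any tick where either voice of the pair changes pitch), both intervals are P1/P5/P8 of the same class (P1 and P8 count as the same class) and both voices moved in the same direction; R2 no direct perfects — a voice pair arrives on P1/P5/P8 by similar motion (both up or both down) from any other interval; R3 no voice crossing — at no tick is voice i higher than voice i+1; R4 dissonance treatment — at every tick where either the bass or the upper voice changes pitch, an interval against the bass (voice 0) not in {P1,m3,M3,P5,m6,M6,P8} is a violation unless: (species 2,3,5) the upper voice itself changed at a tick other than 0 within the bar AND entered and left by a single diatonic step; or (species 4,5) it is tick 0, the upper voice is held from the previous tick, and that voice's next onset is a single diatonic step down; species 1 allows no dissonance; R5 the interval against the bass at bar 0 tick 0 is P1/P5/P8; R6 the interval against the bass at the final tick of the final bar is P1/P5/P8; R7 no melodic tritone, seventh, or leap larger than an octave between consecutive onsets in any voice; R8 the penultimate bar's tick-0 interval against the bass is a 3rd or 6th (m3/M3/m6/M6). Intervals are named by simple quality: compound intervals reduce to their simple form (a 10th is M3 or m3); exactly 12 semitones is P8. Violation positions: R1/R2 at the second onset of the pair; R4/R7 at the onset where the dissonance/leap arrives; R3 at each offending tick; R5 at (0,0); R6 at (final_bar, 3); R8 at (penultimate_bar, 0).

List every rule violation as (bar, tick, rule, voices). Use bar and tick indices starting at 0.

bar 0: v0=A3 v1=A4 v2=C5 downbeat m3
bar 1: v0=G3 v1=E4 v2=G4 downbeat P8
bar 2: v0=F3 v1=D4 v2=E4 downbeat M7
bar 3: v0=E3 v1=B4 v2=D4 downbeat m7
bar 4: v0=G3 v1=E4 v2=G4 downbeat P8
bar 5: v0=A3 v1=A4 v2=C5 downbeat m3
  -> R5 @ bar 0 tick 0 v(0, 2): opens on m3
  -> R2 @ bar 1 tick 0 v(0, 2): A3/C5 m3 -> G3/G4 P8 similar
  -> R4 @ bar 2 tick 0 v(0, 2): F3/E4 M7 untreated
  -> R3 @ bar 3 tick 0 v(1, 2): B4 above D4
  -> R4 @ bar 3 tick 0 v(0, 2): E3/D4 m7 untreated
  -> R3 @ bar 3 tick 1 v(1, 2): B4 above D4
  -> R3 @ bar 3 tick 2 v(1, 2): B4 above D4
  -> R3 @ bar 3 tick 3 v(1, 2): B4 above D4
  -> R2 @ bar 4 tick 0 v(0, 2): E3/D4 m7 -> G3/G4 P8 similar
  -> R8 @ bar 4 tick 0 v(0, 2): penult P8 not 3rd/6th
  -> R2 @ bar 5 tick 0 v(0, 1): G3/E4 M6 -> A3/A4 P8 similar
  -> R6 @ bar 5 tick 3 v(0, 2): closes on m3

(0, 0, R5, (0, 2))
(1, 0, R2, (0, 2))
(2, 0, R4, (0, 2))
(3, 0, R3, (1, 2))
(3, 0, R4, (0, 2))
(3, 1, R3, (1, 2))
(3, 2, R3, (1, 2))
(3, 3, R3, (1, 2))
(4, 0, R2, (0, 2))
(4, 0, R8, (0, 2))
(5, 0, R2, (0, 1))
(5, 3, R6, (0, 2))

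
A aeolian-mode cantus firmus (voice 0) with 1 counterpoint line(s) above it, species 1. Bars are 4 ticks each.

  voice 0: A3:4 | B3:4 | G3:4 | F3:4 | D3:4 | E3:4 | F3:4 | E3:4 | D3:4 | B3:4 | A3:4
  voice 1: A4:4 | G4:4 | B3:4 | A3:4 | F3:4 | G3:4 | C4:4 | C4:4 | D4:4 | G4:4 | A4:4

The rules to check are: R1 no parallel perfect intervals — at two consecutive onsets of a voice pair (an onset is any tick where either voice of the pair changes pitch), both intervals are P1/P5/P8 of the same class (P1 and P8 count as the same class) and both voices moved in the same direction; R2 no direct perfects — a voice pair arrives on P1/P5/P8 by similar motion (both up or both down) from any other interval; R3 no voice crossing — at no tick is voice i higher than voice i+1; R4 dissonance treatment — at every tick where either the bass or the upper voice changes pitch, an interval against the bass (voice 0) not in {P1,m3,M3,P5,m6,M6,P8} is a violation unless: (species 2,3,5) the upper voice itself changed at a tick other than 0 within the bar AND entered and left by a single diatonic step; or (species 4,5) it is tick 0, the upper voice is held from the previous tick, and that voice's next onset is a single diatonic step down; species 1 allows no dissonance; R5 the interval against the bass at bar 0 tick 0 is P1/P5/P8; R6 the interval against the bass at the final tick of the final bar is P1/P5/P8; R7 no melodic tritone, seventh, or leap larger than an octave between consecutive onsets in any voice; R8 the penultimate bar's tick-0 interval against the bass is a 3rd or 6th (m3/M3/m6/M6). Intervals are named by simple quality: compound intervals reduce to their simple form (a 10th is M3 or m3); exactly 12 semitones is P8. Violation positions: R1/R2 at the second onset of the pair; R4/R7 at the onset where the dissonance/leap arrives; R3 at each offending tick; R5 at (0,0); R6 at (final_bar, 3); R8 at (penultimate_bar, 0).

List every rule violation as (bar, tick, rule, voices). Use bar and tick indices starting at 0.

(6, 0, R2, (0, 1))

bar 0: v0=A3 v1=A4 downbeat P8
bar 1: v0=B3 v1=G4 downbeat m6
bar 2: v0=G3 v1=B3 downbeat M3
bar 3: v0=F3 v1=A3 downbeat M3
bar 4: v0=D3 v1=F3 downbeat m3
bar 5: v0=E3 v1=G3 downbeat m3
bar 6: v0=F3 v1=C4 downbeat P5
bar 7: v0=E3 v1=C4 downbeat m6
bar 8: v0=D3 v1=D4 downbeat P8
bar 9: v0=B3 v1=G4 downbeat m6
bar 10: v0=A3 v1=A4 downbeat P8
  -> R2 @ bar 6 tick 0 v(0, 1): E3/G3 m3 -> F3/C4 P5 similar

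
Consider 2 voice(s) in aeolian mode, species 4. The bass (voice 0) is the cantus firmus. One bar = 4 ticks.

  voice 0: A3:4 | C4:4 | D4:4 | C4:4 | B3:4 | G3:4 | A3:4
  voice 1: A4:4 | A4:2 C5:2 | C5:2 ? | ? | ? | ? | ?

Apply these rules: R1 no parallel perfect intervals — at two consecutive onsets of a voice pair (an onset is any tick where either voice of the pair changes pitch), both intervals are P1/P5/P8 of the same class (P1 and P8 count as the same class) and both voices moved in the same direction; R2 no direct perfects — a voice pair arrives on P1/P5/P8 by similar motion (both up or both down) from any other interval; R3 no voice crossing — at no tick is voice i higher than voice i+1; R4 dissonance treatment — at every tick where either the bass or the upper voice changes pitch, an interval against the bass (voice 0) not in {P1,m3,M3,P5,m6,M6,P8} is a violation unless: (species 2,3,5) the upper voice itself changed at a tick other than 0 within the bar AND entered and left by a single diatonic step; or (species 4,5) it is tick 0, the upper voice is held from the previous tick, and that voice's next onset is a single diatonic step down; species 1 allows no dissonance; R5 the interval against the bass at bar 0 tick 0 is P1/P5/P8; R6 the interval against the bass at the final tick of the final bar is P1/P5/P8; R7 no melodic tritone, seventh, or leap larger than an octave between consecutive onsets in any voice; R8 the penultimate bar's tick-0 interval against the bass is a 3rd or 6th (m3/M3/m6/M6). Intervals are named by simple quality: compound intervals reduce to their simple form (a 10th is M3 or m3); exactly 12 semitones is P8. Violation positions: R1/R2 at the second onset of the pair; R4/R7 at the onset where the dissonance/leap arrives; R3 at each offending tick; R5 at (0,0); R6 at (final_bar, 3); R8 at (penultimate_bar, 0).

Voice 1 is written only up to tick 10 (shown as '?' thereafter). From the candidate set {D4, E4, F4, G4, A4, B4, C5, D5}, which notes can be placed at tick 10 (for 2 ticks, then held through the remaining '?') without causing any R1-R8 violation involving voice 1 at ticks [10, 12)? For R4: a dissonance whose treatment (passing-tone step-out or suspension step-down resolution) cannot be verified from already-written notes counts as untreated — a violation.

D4: violates R7
E4: violates R4
F4: legal
G4: violates R4
A4: legal
B4: legal
C5: legal
D5: legal

{A4, B4, C5, D5, F4}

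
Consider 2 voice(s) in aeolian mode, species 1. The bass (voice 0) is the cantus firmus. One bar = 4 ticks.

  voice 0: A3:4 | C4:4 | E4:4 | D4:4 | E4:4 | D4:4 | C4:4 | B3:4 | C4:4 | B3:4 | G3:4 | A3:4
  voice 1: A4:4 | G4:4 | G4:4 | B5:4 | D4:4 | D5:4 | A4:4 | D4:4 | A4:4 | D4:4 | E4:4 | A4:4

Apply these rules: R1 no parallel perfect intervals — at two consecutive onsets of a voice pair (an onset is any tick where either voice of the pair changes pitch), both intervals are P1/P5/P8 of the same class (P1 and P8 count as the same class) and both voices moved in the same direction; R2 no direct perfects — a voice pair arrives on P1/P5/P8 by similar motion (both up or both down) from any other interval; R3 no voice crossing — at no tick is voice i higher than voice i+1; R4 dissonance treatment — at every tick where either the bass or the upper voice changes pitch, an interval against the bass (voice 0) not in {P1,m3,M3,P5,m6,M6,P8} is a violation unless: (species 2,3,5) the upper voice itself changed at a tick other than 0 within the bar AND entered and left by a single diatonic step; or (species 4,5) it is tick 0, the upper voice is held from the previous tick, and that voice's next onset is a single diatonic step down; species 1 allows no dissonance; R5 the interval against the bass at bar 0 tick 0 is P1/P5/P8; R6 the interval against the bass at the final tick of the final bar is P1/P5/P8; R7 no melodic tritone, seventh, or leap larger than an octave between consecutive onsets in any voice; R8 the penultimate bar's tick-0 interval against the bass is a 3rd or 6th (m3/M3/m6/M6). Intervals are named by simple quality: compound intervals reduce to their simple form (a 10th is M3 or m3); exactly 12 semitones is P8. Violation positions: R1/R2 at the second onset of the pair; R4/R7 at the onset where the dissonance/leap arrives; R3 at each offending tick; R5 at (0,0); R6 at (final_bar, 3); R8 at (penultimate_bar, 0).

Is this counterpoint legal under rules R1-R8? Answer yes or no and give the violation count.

No (8 violations)

bar 0: v0=A3 v1=A4 (P8)
bar 1: v0=C4 v1=G4 (P5)
bar 2: v0=E4 v1=G4 (m3)
bar 3: v0=D4 v1=B5 (M6)
bar 4: v0=E4 v1=D4 (M2)
bar 5: v0=D4 v1=D5 (P8)
bar 6: v0=C4 v1=A4 (M6)
bar 7: v0=B3 v1=D4 (m3)
bar 8: v0=C4 v1=A4 (M6)
bar 9: v0=B3 v1=D4 (m3)
bar 10: v0=G3 v1=E4 (M6)
bar 11: v0=A3 v1=A4 (P8)
  R7 @ bar3.0: G4->B5 leap 16st
  R3 @ bar4.0: E4 above D4
  R4 @ bar4.0: E4/D4 M2 untreated
  R7 @ bar4.0: B5->D4 leap 21st
  R3 @ bar4.1: E4 above D4
  R3 @ bar4.2: E4 above D4
  R3 @ bar4.3: E4 above D4
  R2 @ bar11.0: G3/E4 M6 -> A3/A4 P8 similar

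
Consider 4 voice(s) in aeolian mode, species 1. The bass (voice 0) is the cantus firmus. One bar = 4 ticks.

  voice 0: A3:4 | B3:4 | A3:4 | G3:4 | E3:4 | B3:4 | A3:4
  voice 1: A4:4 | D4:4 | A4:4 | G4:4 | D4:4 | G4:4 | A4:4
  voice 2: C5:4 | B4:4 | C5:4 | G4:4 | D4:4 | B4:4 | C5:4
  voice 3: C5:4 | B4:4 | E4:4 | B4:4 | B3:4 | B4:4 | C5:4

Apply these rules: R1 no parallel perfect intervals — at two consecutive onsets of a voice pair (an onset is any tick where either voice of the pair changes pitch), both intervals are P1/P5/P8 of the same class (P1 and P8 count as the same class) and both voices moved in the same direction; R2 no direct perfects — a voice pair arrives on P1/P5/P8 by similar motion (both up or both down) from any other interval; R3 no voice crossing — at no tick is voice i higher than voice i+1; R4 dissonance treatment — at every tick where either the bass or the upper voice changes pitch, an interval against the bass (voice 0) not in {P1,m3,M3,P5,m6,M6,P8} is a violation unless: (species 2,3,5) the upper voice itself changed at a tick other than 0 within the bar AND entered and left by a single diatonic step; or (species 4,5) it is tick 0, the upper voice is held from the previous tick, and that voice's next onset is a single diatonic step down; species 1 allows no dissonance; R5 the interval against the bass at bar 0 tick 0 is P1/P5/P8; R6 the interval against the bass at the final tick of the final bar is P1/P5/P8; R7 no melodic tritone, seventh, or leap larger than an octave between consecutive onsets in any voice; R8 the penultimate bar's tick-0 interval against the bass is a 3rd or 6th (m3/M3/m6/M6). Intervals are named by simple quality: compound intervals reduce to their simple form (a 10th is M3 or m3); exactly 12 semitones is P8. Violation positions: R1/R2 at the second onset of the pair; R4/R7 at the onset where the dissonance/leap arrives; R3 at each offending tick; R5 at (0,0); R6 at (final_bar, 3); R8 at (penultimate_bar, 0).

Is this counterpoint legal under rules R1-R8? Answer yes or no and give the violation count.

No (27 violations)

bar 0: v0=A3 v1=A4 v2=C5 v3=C5 (m3)
bar 1: v0=B3 v1=D4 v2=B4 v3=B4 (P8)
bar 2: v0=A3 v1=A4 v2=C5 v3=E4 (P5)
bar 3: v0=G3 v1=G4 v2=G4 v3=B4 (M3)
bar 4: v0=E3 v1=D4 v2=D4 v3=B3 (P5)
bar 5: v0=B3 v1=G4 v2=B4 v3=B4 (P8)
bar 6: v0=A3 v1=A4 v2=C5 v3=C5 (m3)
  R5 @ bar0.0: opens on m3
  R5 @ bar0.0: opens on m3
  R1 @ bar1.0: C5/C5 P1 -> B4/B4 P1 similar
  R2 @ bar2.0: B3/B4 P8 -> A3/E4 P5 similar
  R3 @ bar2.0: C5 above E4
  R3 @ bar2.1: C5 above E4
  R3 @ bar2.2: C5 above E4
  R3 @ bar2.3: C5 above E4
  R1 @ bar3.0: A3/A4 P8 -> G3/G4 P8 similar
  R2 @ bar3.0: A3/C5 m3 -> G3/G4 P8 similar
  R2 @ bar3.0: A4/C5 m3 -> G4/G4 P1 similar
  R1 @ bar4.0: G4/G4 P1 -> D4/D4 P1 similar
  R2 @ bar4.0: G3/B4 M3 -> E3/B3 P5 similar
  R3 @ bar4.0: D4 above B3
  R4 @ bar4.0: E3/D4 m7 untreated
  R4 @ bar4.0: E3/D4 m7 untreated
  R3 @ bar4.1: D4 above B3
  R3 @ bar4.2: D4 above B3
  R3 @ bar4.3: D4 above B3
  R2 @ bar5.0: E3/D4 m7 -> B3/B4 P8 similar
  R2 @ bar5.0: E3/B3 P5 -> B3/B4 P8 similar
  R2 @ bar5.0: D4/B3 m3 -> B4/B4 P1 similar
  R8 @ bar5.0: penult P8 not 3rd/6th
  R8 @ bar5.0: penult P8 not 3rd/6th
  R1 @ bar6.0: B4/B4 P1 -> C5/C5 P1 similar
  R6 @ bar6.3: closes on m3
  R6 @ bar6.3: closes on m3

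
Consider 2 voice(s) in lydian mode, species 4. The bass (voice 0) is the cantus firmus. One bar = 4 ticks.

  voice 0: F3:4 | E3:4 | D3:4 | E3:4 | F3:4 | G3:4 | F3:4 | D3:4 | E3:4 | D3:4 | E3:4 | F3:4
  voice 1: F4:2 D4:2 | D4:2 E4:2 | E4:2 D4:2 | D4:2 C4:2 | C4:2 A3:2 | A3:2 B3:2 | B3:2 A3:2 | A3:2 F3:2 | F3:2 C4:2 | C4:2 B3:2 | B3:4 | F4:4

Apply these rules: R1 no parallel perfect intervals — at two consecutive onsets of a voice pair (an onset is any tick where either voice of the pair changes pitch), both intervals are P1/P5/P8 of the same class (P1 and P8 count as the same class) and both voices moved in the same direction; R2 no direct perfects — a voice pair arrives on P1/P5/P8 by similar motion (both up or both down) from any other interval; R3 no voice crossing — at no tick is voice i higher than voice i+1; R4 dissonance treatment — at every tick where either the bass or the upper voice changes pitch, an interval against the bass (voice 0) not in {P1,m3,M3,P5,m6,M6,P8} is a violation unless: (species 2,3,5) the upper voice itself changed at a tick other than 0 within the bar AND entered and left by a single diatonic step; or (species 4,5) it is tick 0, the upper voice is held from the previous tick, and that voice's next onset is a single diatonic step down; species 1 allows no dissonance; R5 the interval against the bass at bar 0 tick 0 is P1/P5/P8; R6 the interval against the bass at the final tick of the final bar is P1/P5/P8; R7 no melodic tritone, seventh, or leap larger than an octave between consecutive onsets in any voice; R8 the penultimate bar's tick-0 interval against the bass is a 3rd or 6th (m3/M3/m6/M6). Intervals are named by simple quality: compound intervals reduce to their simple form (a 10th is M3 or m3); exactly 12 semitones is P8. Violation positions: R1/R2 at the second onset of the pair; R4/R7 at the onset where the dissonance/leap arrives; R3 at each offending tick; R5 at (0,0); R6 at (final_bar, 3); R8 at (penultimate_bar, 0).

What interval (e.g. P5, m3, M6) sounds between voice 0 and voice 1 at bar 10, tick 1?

voice 0=E3 voice 1=B3 -> P5

P5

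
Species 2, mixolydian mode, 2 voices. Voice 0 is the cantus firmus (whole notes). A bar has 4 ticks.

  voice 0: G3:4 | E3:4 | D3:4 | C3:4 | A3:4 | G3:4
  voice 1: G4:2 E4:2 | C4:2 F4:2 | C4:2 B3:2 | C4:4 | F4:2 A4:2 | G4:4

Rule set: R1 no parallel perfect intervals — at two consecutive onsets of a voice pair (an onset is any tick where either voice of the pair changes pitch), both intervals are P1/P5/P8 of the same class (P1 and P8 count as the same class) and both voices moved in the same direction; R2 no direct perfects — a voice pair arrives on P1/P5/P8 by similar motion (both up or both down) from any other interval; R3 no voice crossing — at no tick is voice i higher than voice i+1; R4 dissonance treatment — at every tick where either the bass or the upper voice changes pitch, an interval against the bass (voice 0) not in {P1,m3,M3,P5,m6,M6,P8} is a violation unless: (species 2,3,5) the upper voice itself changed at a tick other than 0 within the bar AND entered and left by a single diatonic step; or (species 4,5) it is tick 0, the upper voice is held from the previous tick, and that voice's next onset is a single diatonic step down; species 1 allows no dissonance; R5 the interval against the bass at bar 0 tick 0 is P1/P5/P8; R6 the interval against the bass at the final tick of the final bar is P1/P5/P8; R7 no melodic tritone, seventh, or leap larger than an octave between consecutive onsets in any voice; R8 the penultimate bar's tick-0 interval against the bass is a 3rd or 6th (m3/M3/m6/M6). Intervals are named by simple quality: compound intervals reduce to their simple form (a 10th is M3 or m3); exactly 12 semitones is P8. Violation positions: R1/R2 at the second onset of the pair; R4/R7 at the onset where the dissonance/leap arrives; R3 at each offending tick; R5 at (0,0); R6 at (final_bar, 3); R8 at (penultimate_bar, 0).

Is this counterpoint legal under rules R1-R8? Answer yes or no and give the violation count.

bar 0: v0=G3 v1=G4 (P8)
bar 1: v0=E3 v1=C4 (m6)
bar 2: v0=D3 v1=C4 (m7)
bar 3: v0=C3 v1=C4 (P8)
bar 4: v0=A3 v1=F4 (m6)
bar 5: v0=G3 v1=G4 (P8)
  R4 @ bar1.2: E3/F4 m2 untreated
  R4 @ bar2.0: D3/C4 m7 untreated
  R1 @ bar5.0: A3/A4 P8 -> G3/G4 P8 similar

No (3 violations)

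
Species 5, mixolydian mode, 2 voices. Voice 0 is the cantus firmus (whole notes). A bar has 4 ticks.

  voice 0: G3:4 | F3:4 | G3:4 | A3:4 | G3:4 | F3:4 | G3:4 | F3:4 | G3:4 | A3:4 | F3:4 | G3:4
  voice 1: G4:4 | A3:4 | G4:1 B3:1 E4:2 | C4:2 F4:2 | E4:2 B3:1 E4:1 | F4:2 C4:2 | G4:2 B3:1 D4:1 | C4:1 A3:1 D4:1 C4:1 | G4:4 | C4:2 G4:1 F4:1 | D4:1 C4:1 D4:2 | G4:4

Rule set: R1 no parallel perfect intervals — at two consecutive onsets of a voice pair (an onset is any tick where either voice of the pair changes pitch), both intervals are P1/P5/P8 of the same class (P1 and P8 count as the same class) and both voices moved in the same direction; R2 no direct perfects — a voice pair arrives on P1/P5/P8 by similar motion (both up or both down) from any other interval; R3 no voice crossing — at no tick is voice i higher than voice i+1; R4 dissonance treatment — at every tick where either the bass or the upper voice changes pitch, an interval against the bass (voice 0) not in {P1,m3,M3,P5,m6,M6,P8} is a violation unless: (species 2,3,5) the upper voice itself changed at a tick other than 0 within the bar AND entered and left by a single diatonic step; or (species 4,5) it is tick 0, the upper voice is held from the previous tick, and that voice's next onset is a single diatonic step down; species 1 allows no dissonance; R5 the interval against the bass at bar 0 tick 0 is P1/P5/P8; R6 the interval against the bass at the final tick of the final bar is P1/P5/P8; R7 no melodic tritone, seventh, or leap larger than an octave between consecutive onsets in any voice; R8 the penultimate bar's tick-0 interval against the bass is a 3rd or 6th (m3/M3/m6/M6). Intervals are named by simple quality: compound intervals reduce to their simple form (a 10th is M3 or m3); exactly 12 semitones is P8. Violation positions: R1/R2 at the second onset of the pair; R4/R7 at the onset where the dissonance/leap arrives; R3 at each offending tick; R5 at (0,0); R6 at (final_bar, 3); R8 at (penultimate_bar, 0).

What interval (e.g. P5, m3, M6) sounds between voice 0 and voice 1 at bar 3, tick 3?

voice 0=A3 voice 1=F4 -> m6

m6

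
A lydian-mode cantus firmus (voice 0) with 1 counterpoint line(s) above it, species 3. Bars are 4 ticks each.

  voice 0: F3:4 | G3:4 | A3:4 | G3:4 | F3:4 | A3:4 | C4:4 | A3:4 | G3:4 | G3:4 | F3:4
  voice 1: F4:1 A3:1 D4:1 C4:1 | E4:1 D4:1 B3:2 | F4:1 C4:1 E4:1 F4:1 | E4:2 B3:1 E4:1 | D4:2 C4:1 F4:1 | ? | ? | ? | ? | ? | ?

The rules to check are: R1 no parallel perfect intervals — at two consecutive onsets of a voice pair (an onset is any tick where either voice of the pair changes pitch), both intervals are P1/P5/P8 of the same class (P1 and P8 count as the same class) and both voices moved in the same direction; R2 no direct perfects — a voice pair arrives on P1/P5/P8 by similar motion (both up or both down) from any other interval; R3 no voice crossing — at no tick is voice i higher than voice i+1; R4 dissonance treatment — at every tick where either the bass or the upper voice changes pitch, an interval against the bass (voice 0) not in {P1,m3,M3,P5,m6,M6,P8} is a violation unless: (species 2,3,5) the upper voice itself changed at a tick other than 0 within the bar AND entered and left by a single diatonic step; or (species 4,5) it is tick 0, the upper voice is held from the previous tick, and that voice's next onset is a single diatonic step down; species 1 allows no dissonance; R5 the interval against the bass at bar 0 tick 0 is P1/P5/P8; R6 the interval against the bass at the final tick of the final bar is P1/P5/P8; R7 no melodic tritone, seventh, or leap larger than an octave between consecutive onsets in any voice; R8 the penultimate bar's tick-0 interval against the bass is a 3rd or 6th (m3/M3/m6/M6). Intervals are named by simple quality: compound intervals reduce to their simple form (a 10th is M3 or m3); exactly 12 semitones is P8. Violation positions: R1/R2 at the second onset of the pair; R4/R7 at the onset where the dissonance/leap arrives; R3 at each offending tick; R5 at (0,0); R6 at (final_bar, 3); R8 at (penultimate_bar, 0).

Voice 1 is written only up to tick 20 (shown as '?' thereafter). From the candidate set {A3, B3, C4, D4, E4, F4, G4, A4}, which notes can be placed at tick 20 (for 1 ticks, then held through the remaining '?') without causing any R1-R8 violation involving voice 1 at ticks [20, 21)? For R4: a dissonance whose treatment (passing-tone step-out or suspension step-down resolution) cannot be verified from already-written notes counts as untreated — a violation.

{A3, C4, E4, F4}

A3: legal
B3: violates R4,R7
C4: legal
D4: violates R4
E4: legal
F4: legal
G4: violates R4
A4: violates R1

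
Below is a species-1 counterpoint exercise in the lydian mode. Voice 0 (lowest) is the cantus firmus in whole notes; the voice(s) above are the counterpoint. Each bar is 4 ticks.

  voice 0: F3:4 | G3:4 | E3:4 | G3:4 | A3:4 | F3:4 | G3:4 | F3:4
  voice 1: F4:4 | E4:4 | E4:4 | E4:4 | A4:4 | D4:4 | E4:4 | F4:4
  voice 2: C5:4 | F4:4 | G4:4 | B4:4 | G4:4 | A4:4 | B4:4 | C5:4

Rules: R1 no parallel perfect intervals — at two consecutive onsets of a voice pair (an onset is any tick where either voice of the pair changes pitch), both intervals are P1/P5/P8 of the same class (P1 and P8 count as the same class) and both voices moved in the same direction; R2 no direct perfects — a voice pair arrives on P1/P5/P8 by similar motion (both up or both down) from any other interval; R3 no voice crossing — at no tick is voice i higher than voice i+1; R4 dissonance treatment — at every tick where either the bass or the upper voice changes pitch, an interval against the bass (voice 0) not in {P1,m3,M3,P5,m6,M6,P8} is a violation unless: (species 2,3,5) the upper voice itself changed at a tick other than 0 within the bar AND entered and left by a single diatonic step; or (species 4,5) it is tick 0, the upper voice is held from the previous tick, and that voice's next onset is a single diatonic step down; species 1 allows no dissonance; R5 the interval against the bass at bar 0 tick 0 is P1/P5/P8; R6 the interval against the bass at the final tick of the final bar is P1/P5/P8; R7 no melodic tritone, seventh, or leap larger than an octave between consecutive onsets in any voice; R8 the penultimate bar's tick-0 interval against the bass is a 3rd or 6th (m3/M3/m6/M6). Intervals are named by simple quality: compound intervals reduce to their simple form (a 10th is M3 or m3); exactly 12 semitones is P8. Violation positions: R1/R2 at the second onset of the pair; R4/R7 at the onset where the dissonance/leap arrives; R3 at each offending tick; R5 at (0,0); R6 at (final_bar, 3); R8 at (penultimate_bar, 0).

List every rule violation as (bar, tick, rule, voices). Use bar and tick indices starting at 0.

(1, 0, R4, (0, 2))
(4, 0, R2, (0, 1))
(4, 0, R3, (1, 2))
(4, 0, R4, (0, 2))
(4, 1, R3, (1, 2))
(4, 2, R3, (1, 2))
(4, 3, R3, (1, 2))
(6, 0, R1, (1, 2))
(7, 0, R1, (1, 2))

bar 0: v0=F3 v1=F4 v2=C5 downbeat P5
bar 1: v0=G3 v1=E4 v2=F4 downbeat m7
bar 2: v0=E3 v1=E4 v2=G4 downbeat m3
bar 3: v0=G3 v1=E4 v2=B4 downbeat M3
bar 4: v0=A3 v1=A4 v2=G4 downbeat m7
bar 5: v0=F3 v1=D4 v2=A4 downbeat M3
bar 6: v0=G3 v1=E4 v2=B4 downbeat M3
bar 7: v0=F3 v1=F4 v2=C5 downbeat P5
  -> R4 @ bar 1 tick 0 v(0, 2): G3/F4 m7 untreated
  -> R2 @ bar 4 tick 0 v(0, 1): G3/E4 M6 -> A3/A4 P8 similar
  -> R3 @ bar 4 tick 0 v(1, 2): A4 above G4
  -> R4 @ bar 4 tick 0 v(0, 2): A3/G4 m7 untreated
  -> R3 @ bar 4 tick 1 v(1, 2): A4 above G4
  -> R3 @ bar 4 tick 2 v(1, 2): A4 above G4
  -> R3 @ bar 4 tick 3 v(1, 2): A4 above G4
  -> R1 @ bar 6 tick 0 v(1, 2): D4/A4 P5 -> E4/B4 P5 similar
  -> R1 @ bar 7 tick 0 v(1, 2): E4/B4 P5 -> F4/C5 P5 similar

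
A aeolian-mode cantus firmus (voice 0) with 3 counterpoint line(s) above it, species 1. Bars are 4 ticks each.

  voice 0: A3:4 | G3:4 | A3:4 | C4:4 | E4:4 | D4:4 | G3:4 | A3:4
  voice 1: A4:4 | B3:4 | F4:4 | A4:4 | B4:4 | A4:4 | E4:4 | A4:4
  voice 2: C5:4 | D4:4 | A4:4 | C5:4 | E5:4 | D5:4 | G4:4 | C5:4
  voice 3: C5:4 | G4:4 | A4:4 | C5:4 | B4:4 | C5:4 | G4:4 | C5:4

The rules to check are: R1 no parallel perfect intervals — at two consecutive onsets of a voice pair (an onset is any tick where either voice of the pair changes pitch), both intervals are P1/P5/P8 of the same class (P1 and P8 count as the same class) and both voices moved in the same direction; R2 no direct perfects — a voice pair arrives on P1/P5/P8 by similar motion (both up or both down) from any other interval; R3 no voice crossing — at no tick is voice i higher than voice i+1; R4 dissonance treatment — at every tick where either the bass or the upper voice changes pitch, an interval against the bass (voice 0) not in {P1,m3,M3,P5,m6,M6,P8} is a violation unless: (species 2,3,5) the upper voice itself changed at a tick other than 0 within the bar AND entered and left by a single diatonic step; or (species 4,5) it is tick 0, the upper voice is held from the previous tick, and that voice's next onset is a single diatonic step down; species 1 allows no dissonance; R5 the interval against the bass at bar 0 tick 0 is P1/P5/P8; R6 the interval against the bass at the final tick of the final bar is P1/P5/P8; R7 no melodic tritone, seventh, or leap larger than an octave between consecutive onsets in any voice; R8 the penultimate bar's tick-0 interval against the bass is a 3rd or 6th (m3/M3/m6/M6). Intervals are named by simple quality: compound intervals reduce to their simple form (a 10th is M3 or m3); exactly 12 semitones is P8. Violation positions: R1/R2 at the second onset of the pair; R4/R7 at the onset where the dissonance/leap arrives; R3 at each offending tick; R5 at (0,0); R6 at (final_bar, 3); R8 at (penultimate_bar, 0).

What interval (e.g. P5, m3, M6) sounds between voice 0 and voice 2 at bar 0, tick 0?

m3

voice 0=A3 voice 2=C5 -> m3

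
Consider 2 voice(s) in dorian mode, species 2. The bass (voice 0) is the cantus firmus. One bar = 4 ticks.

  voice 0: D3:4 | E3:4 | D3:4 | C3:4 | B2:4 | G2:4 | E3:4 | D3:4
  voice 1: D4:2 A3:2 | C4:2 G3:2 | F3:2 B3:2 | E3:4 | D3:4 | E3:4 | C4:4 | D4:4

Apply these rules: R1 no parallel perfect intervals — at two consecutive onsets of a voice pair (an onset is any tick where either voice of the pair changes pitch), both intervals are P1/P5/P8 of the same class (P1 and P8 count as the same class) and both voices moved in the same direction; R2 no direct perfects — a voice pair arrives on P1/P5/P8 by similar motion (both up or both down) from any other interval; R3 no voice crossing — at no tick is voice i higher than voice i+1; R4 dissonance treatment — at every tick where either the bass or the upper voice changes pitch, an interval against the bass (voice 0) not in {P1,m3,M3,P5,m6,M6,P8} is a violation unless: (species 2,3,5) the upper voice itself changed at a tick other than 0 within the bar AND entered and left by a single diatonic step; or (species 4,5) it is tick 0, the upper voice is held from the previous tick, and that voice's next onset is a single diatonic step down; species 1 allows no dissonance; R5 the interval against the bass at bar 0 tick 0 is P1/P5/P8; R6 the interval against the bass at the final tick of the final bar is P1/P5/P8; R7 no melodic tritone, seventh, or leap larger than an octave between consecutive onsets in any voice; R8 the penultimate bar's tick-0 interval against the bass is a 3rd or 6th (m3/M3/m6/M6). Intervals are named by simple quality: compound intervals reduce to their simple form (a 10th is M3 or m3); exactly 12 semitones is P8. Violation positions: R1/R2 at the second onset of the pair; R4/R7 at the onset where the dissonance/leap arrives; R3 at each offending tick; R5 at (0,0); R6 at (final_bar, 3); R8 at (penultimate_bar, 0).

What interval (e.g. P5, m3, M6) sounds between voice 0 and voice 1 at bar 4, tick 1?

voice 0=B2 voice 1=D3 -> m3

m3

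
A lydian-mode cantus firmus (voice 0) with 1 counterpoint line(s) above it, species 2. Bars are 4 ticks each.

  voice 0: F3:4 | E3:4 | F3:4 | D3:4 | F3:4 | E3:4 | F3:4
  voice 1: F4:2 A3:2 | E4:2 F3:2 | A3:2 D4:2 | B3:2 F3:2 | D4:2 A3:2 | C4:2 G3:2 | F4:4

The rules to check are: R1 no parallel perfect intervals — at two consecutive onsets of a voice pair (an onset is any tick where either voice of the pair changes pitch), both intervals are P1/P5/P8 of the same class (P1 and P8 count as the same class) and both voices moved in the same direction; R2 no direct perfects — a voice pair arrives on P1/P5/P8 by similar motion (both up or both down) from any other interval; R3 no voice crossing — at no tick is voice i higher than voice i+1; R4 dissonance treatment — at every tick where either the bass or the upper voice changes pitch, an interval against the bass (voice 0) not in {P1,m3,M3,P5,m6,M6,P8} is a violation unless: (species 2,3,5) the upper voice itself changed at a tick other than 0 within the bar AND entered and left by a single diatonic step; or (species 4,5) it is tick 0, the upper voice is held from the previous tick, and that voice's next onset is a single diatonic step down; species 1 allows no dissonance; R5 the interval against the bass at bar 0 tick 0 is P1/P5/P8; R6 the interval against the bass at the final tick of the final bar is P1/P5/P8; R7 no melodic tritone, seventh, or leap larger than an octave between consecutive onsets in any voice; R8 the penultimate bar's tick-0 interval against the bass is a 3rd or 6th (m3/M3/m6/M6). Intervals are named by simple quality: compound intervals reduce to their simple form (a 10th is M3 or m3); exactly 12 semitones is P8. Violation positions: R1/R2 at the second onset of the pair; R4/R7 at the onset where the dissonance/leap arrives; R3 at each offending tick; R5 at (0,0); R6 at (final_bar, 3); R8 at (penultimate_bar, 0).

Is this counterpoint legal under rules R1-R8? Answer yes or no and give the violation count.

No (5 violations)

bar 0: v0=F3 v1=F4 (P8)
bar 1: v0=E3 v1=E4 (P8)
bar 2: v0=F3 v1=A3 (M3)
bar 3: v0=D3 v1=B3 (M6)
bar 4: v0=F3 v1=D4 (M6)
bar 5: v0=E3 v1=C4 (m6)
bar 6: v0=F3 v1=F4 (P8)
  R4 @ bar1.2: E3/F3 m2 untreated
  R7 @ bar1.2: E4->F3 leap 11st
  R7 @ bar3.2: B3->F3 leap 6st
  R2 @ bar6.0: E3/G3 m3 -> F3/F4 P8 similar
  R7 @ bar6.0: G3->F4 leap 10st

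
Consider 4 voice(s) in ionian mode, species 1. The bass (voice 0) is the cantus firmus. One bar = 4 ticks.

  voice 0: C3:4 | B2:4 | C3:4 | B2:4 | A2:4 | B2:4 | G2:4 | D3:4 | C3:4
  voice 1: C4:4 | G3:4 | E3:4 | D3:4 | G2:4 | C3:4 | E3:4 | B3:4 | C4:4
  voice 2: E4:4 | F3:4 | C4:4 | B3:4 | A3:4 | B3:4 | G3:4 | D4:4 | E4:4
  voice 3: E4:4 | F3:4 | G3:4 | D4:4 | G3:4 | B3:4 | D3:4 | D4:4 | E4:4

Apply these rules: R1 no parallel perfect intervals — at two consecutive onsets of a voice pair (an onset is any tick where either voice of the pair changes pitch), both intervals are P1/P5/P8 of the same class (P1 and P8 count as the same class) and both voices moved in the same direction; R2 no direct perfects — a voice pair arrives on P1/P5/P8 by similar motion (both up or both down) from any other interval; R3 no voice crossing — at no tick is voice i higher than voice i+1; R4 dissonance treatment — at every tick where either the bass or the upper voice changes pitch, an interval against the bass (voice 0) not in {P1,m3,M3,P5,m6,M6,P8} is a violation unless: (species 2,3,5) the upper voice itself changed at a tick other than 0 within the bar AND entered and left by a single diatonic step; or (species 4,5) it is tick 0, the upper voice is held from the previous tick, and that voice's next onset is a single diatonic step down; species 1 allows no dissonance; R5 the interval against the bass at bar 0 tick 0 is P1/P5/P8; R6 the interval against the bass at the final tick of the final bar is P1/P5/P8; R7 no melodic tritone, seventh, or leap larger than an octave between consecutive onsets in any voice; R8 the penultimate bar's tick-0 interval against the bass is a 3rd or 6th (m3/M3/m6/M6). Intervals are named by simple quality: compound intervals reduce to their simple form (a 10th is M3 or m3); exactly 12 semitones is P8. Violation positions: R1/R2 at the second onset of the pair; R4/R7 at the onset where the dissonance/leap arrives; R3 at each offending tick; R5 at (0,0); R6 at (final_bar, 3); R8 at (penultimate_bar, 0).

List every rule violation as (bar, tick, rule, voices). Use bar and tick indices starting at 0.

bar 0: v0=C3 v1=C4 v2=E4 v3=E4 downbeat M3
bar 1: v0=B2 v1=G3 v2=F3 v3=F3 downbeat TT
bar 2: v0=C3 v1=E3 v2=C4 v3=G3 downbeat P5
bar 3: v0=B2 v1=D3 v2=B3 v3=D4 downbeat m3
bar 4: v0=A2 v1=G2 v2=A3 v3=G3 downbeat m7
bar 5: v0=B2 v1=C3 v2=B3 v3=B3 downbeat P8
bar 6: v0=G2 v1=E3 v2=G3 v3=D3 downbeat P5
bar 7: v0=D3 v1=B3 v2=D4 v3=D4 downbeat P8
bar 8: v0=C3 v1=C4 v2=E4 v3=E4 downbeat M3
  -> R5 @ bar 0 tick 0 v(0, 2): opens on M3
  -> R5 @ bar 0 tick 0 v(0, 3): opens on M3
  -> R1 @ bar 1 tick 0 v(2, 3): E4/E4 P1 -> F3/F3 P1 similar
  -> R3 @ bar 1 tick 0 v(1, 2): G3 above F3
  -> R4 @ bar 1 tick 0 v(0, 2): B2/F3 TT untreated
  -> R4 @ bar 1 tick 0 v(0, 3): B2/F3 TT untreated
  -> R7 @ bar 1 tick 0 v(2,): E4->F3 leap 11st
  -> R7 @ bar 1 tick 0 v(3,): E4->F3 leap 11st
  -> R3 @ bar 1 tick 1 v(1, 2): G3 above F3
  -> R3 @ bar 1 tick 2 v(1, 2): G3 above F3
  -> R3 @ bar 1 tick 3 v(1, 2): G3 above F3
  -> R2 @ bar 2 tick 0 v(0, 2): B2/F3 TT -> C3/C4 P8 similar
  -> R2 @ bar 2 tick 0 v(0, 3): B2/F3 TT -> C3/G3 P5 similar
  -> R3 @ bar 2 tick 0 v(2, 3): C4 above G3
  -> R3 @ bar 2 tick 1 v(2, 3): C4 above G3
  -> R3 @ bar 2 tick 2 v(2, 3): C4 above G3
  -> R3 @ bar 2 tick 3 v(2, 3): C4 above G3
  -> R1 @ bar 3 tick 0 v(0, 2): C3/C4 P8 -> B2/B3 P8 similar
  -> R1 @ bar 4 tick 0 v(0, 2): B2/B3 P8 -> A2/A3 P8 similar
  -> R1 @ bar 4 tick 0 v(1, 3): D3/D4 P8 -> G2/G3 P8 similar
  -> R3 @ bar 4 tick 0 v(0, 1): A2 above G2
  -> R3 @ bar 4 tick 0 v(2, 3): A3 above G3
  -> R4 @ bar 4 tick 0 v(0, 1): A2/G2 M2 untreated
  -> R4 @ bar 4 tick 0 v(0, 3): A2/G3 m7 untreated
  -> R3 @ bar 4 tick 1 v(0, 1): A2 above G2
  -> R3 @ bar 4 tick 1 v(2, 3): A3 above G3
  -> R3 @ bar 4 tick 2 v(0, 1): A2 above G2
  -> R3 @ bar 4 tick 2 v(2, 3): A3 above G3
  -> R3 @ bar 4 tick 3 v(0, 1): A2 above G2
  -> R3 @ bar 4 tick 3 v(2, 3): A3 above G3
  -> R1 @ bar 5 tick 0 v(0, 2): A2/A3 P8 -> B2/B3 P8 similar
  -> R2 @ bar 5 tick 0 v(0, 3): A2/G3 m7 -> B2/B3 P8 similar
  -> R2 @ bar 5 tick 0 v(2, 3): A3/G3 M2 -> B3/B3 P1 similar
  -> R4 @ bar 5 tick 0 v(0, 1): B2/C3 m2 untreated
  -> R1 @ bar 6 tick 0 v(0, 2): B2/B3 P8 -> G2/G3 P8 similar
  -> R2 @ bar 6 tick 0 v(0, 3): B2/B3 P8 -> G2/D3 P5 similar
  -> R3 @ bar 6 tick 0 v(2, 3): G3 above D3
  -> R3 @ bar 6 tick 1 v(2, 3): G3 above D3
  -> R3 @ bar 6 tick 2 v(2, 3): G3 above D3
  -> R3 @ bar 6 tick 3 v(2, 3): G3 above D3
  -> R1 @ bar 7 tick 0 v(0, 2): G2/G3 P8 -> D3/D4 P8 similar
  -> R2 @ bar 7 tick 0 v(0, 3): G2/D3 P5 -> D3/D4 P8 similar
  -> R2 @ bar 7 tick 0 v(2, 3): G3/D3 P4 -> D4/D4 P1 similar
  -> R8 @ bar 7 tick 0 v(0, 2): penult P8 not 3rd/6th
  -> R8 @ bar 7 tick 0 v(0, 3): penult P8 not 3rd/6th
  -> R1 @ bar 8 tick 0 v(2, 3): D4/D4 P1 -> E4/E4 P1 similar
  -> R6 @ bar 8 tick 3 v(0, 2): closes on M3
  -> R6 @ bar 8 tick 3 v(0, 3): closes on M3

(0, 0, R5, (0, 2))
(0, 0, R5, (0, 3))
(1, 0, R1, (2, 3))
(1, 0, R3, (1, 2))
(1, 0, R4, (0, 2))
(1, 0, R4, (0, 3))
(1, 0, R7, (2,))
(1, 0, R7, (3,))
(1, 1, R3, (1, 2))
(1, 2, R3, (1, 2))
(1, 3, R3, (1, 2))
(2, 0, R2, (0, 2))
(2, 0, R2, (0, 3))
(2, 0, R3, (2, 3))
(2, 1, R3, (2, 3))
(2, 2, R3, (2, 3))
(2, 3, R3, (2, 3))
(3, 0, R1, (0, 2))
(4, 0, R1, (0, 2))
(4, 0, R1, (1, 3))
(4, 0, R3, (0, 1))
(4, 0, R3, (2, 3))
(4, 0, R4, (0, 1))
(4, 0, R4, (0, 3))
(4, 1, R3, (0, 1))
(4, 1, R3, (2, 3))
(4, 2, R3, (0, 1))
(4, 2, R3, (2, 3))
(4, 3, R3, (0, 1))
(4, 3, R3, (2, 3))
(5, 0, R1, (0, 2))
(5, 0, R2, (0, 3))
(5, 0, R2, (2, 3))
(5, 0, R4, (0, 1))
(6, 0, R1, (0, 2))
(6, 0, R2, (0, 3))
(6, 0, R3, (2, 3))
(6, 1, R3, (2, 3))
(6, 2, R3, (2, 3))
(6, 3, R3, (2, 3))
(7, 0, R1, (0, 2))
(7, 0, R2, (0, 3))
(7, 0, R2, (2, 3))
(7, 0, R8, (0, 2))
(7, 0, R8, (0, 3))
(8, 0, R1, (2, 3))
(8, 3, R6, (0, 2))
(8, 3, R6, (0, 3))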